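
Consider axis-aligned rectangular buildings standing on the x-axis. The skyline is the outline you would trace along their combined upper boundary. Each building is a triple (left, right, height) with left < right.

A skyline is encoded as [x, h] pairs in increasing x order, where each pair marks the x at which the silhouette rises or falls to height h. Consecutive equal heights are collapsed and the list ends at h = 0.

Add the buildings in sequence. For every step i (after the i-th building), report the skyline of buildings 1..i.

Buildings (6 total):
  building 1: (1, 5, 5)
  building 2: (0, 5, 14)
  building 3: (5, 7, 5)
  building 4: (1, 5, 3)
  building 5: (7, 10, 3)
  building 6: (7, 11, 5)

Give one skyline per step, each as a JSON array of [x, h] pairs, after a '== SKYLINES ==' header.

== SKYLINES ==
[[1,5],[5,0]]
[[0,14],[5,0]]
[[0,14],[5,5],[7,0]]
[[0,14],[5,5],[7,0]]
[[0,14],[5,5],[7,3],[10,0]]
[[0,14],[5,5],[11,0]]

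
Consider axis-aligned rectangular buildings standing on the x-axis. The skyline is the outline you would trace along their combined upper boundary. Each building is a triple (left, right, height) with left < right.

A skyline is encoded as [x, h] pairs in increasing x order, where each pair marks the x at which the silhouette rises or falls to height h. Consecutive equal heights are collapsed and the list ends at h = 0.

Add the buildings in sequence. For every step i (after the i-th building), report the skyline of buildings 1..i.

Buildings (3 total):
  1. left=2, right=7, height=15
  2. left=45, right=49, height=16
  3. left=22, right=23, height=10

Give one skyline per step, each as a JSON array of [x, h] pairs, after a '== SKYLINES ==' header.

== SKYLINES ==
[[2,15],[7,0]]
[[2,15],[7,0],[45,16],[49,0]]
[[2,15],[7,0],[22,10],[23,0],[45,16],[49,0]]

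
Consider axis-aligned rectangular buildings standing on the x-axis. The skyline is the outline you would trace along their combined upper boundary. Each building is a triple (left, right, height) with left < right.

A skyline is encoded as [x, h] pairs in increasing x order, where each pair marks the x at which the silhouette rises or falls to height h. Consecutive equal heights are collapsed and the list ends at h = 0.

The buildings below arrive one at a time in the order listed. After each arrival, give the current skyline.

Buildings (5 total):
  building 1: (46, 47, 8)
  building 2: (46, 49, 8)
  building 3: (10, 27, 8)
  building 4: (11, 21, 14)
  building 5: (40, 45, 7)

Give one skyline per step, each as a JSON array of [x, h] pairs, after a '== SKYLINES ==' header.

== SKYLINES ==
[[46,8],[47,0]]
[[46,8],[49,0]]
[[10,8],[27,0],[46,8],[49,0]]
[[10,8],[11,14],[21,8],[27,0],[46,8],[49,0]]
[[10,8],[11,14],[21,8],[27,0],[40,7],[45,0],[46,8],[49,0]]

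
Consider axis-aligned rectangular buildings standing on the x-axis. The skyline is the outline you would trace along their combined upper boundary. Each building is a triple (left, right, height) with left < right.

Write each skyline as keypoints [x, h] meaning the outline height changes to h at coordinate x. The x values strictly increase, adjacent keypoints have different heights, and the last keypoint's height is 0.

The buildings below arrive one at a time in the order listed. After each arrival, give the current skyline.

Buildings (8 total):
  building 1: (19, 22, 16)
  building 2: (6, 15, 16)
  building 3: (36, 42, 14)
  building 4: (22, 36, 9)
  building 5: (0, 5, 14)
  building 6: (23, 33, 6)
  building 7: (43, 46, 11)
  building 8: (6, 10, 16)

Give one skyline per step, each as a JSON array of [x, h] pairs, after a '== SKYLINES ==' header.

== SKYLINES ==
[[19,16],[22,0]]
[[6,16],[15,0],[19,16],[22,0]]
[[6,16],[15,0],[19,16],[22,0],[36,14],[42,0]]
[[6,16],[15,0],[19,16],[22,9],[36,14],[42,0]]
[[0,14],[5,0],[6,16],[15,0],[19,16],[22,9],[36,14],[42,0]]
[[0,14],[5,0],[6,16],[15,0],[19,16],[22,9],[36,14],[42,0]]
[[0,14],[5,0],[6,16],[15,0],[19,16],[22,9],[36,14],[42,0],[43,11],[46,0]]
[[0,14],[5,0],[6,16],[15,0],[19,16],[22,9],[36,14],[42,0],[43,11],[46,0]]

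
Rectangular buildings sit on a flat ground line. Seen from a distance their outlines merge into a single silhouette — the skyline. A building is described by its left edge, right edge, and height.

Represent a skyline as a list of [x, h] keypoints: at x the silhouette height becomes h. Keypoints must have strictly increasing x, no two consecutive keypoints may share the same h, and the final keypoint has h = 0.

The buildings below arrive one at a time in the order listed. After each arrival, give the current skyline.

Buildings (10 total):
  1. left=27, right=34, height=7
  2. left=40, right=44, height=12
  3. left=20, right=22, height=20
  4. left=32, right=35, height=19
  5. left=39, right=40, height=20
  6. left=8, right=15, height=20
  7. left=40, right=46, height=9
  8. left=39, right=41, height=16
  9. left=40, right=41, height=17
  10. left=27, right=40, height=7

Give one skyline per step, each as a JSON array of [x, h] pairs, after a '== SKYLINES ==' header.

== SKYLINES ==
[[27,7],[34,0]]
[[27,7],[34,0],[40,12],[44,0]]
[[20,20],[22,0],[27,7],[34,0],[40,12],[44,0]]
[[20,20],[22,0],[27,7],[32,19],[35,0],[40,12],[44,0]]
[[20,20],[22,0],[27,7],[32,19],[35,0],[39,20],[40,12],[44,0]]
[[8,20],[15,0],[20,20],[22,0],[27,7],[32,19],[35,0],[39,20],[40,12],[44,0]]
[[8,20],[15,0],[20,20],[22,0],[27,7],[32,19],[35,0],[39,20],[40,12],[44,9],[46,0]]
[[8,20],[15,0],[20,20],[22,0],[27,7],[32,19],[35,0],[39,20],[40,16],[41,12],[44,9],[46,0]]
[[8,20],[15,0],[20,20],[22,0],[27,7],[32,19],[35,0],[39,20],[40,17],[41,12],[44,9],[46,0]]
[[8,20],[15,0],[20,20],[22,0],[27,7],[32,19],[35,7],[39,20],[40,17],[41,12],[44,9],[46,0]]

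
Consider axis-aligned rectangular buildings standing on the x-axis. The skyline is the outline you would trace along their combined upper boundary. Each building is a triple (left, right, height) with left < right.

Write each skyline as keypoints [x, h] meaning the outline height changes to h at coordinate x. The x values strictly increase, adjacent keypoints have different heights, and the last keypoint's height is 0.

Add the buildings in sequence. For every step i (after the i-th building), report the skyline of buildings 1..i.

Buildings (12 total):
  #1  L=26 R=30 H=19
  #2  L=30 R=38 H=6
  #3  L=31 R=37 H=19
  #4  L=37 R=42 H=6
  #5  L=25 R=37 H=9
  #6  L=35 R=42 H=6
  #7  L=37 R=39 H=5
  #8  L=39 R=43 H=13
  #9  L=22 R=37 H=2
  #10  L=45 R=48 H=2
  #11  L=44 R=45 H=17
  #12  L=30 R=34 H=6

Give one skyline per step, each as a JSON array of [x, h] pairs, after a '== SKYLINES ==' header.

== SKYLINES ==
[[26,19],[30,0]]
[[26,19],[30,6],[38,0]]
[[26,19],[30,6],[31,19],[37,6],[38,0]]
[[26,19],[30,6],[31,19],[37,6],[42,0]]
[[25,9],[26,19],[30,9],[31,19],[37,6],[42,0]]
[[25,9],[26,19],[30,9],[31,19],[37,6],[42,0]]
[[25,9],[26,19],[30,9],[31,19],[37,6],[42,0]]
[[25,9],[26,19],[30,9],[31,19],[37,6],[39,13],[43,0]]
[[22,2],[25,9],[26,19],[30,9],[31,19],[37,6],[39,13],[43,0]]
[[22,2],[25,9],[26,19],[30,9],[31,19],[37,6],[39,13],[43,0],[45,2],[48,0]]
[[22,2],[25,9],[26,19],[30,9],[31,19],[37,6],[39,13],[43,0],[44,17],[45,2],[48,0]]
[[22,2],[25,9],[26,19],[30,9],[31,19],[37,6],[39,13],[43,0],[44,17],[45,2],[48,0]]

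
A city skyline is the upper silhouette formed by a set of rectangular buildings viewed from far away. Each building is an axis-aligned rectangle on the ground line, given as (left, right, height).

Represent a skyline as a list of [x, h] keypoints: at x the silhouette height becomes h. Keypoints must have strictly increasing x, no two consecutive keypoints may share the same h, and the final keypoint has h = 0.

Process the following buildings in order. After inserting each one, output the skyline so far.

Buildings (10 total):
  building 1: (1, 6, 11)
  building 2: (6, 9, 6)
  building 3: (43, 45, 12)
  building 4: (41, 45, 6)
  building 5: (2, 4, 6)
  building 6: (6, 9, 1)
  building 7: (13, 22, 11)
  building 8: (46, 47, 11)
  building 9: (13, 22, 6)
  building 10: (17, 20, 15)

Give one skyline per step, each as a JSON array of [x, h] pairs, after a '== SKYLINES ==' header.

== SKYLINES ==
[[1,11],[6,0]]
[[1,11],[6,6],[9,0]]
[[1,11],[6,6],[9,0],[43,12],[45,0]]
[[1,11],[6,6],[9,0],[41,6],[43,12],[45,0]]
[[1,11],[6,6],[9,0],[41,6],[43,12],[45,0]]
[[1,11],[6,6],[9,0],[41,6],[43,12],[45,0]]
[[1,11],[6,6],[9,0],[13,11],[22,0],[41,6],[43,12],[45,0]]
[[1,11],[6,6],[9,0],[13,11],[22,0],[41,6],[43,12],[45,0],[46,11],[47,0]]
[[1,11],[6,6],[9,0],[13,11],[22,0],[41,6],[43,12],[45,0],[46,11],[47,0]]
[[1,11],[6,6],[9,0],[13,11],[17,15],[20,11],[22,0],[41,6],[43,12],[45,0],[46,11],[47,0]]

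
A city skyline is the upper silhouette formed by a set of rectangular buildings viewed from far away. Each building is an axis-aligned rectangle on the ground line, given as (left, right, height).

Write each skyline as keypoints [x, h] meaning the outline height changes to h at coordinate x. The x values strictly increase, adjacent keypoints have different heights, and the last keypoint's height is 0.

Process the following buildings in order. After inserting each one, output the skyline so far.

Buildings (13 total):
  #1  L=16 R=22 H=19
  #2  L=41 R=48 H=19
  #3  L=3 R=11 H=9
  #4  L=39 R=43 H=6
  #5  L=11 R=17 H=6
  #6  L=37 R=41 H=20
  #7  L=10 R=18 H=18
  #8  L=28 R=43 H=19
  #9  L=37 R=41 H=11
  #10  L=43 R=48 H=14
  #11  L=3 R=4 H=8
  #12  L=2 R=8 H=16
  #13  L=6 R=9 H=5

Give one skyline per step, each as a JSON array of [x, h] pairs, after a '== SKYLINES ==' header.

== SKYLINES ==
[[16,19],[22,0]]
[[16,19],[22,0],[41,19],[48,0]]
[[3,9],[11,0],[16,19],[22,0],[41,19],[48,0]]
[[3,9],[11,0],[16,19],[22,0],[39,6],[41,19],[48,0]]
[[3,9],[11,6],[16,19],[22,0],[39,6],[41,19],[48,0]]
[[3,9],[11,6],[16,19],[22,0],[37,20],[41,19],[48,0]]
[[3,9],[10,18],[16,19],[22,0],[37,20],[41,19],[48,0]]
[[3,9],[10,18],[16,19],[22,0],[28,19],[37,20],[41,19],[48,0]]
[[3,9],[10,18],[16,19],[22,0],[28,19],[37,20],[41,19],[48,0]]
[[3,9],[10,18],[16,19],[22,0],[28,19],[37,20],[41,19],[48,0]]
[[3,9],[10,18],[16,19],[22,0],[28,19],[37,20],[41,19],[48,0]]
[[2,16],[8,9],[10,18],[16,19],[22,0],[28,19],[37,20],[41,19],[48,0]]
[[2,16],[8,9],[10,18],[16,19],[22,0],[28,19],[37,20],[41,19],[48,0]]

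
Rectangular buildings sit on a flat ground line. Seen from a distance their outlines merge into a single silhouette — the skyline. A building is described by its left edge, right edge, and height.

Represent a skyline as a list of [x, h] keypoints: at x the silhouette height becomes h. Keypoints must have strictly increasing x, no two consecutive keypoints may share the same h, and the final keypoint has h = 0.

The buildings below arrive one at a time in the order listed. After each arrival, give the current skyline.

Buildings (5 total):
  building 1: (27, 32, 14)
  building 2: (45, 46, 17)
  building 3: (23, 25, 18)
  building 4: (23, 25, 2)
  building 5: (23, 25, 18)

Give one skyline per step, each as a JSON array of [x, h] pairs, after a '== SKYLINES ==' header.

== SKYLINES ==
[[27,14],[32,0]]
[[27,14],[32,0],[45,17],[46,0]]
[[23,18],[25,0],[27,14],[32,0],[45,17],[46,0]]
[[23,18],[25,0],[27,14],[32,0],[45,17],[46,0]]
[[23,18],[25,0],[27,14],[32,0],[45,17],[46,0]]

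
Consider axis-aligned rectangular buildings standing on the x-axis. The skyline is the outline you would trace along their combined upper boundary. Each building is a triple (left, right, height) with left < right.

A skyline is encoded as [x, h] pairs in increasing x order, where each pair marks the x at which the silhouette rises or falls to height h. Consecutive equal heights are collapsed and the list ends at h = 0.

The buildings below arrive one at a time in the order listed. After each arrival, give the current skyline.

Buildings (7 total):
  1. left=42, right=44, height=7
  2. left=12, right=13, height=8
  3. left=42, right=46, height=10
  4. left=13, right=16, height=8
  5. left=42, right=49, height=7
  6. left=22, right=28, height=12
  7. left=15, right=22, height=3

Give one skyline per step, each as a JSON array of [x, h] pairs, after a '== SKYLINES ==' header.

== SKYLINES ==
[[42,7],[44,0]]
[[12,8],[13,0],[42,7],[44,0]]
[[12,8],[13,0],[42,10],[46,0]]
[[12,8],[16,0],[42,10],[46,0]]
[[12,8],[16,0],[42,10],[46,7],[49,0]]
[[12,8],[16,0],[22,12],[28,0],[42,10],[46,7],[49,0]]
[[12,8],[16,3],[22,12],[28,0],[42,10],[46,7],[49,0]]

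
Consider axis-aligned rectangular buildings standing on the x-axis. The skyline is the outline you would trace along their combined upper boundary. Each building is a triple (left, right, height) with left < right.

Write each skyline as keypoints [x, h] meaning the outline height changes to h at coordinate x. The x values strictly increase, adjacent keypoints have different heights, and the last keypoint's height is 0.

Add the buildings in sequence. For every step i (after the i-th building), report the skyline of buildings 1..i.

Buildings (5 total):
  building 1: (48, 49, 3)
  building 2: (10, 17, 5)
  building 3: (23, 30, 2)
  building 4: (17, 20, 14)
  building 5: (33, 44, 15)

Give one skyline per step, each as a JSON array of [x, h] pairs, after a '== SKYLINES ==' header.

== SKYLINES ==
[[48,3],[49,0]]
[[10,5],[17,0],[48,3],[49,0]]
[[10,5],[17,0],[23,2],[30,0],[48,3],[49,0]]
[[10,5],[17,14],[20,0],[23,2],[30,0],[48,3],[49,0]]
[[10,5],[17,14],[20,0],[23,2],[30,0],[33,15],[44,0],[48,3],[49,0]]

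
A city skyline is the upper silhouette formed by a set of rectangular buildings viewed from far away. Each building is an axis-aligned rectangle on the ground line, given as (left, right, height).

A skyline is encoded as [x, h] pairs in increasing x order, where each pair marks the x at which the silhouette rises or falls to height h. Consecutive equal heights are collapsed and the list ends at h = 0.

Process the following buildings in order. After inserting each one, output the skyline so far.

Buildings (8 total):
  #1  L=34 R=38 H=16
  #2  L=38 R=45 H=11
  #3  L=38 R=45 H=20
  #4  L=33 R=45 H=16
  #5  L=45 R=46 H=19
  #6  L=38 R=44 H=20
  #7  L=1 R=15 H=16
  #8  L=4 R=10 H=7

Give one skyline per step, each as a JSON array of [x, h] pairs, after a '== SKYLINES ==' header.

== SKYLINES ==
[[34,16],[38,0]]
[[34,16],[38,11],[45,0]]
[[34,16],[38,20],[45,0]]
[[33,16],[38,20],[45,0]]
[[33,16],[38,20],[45,19],[46,0]]
[[33,16],[38,20],[45,19],[46,0]]
[[1,16],[15,0],[33,16],[38,20],[45,19],[46,0]]
[[1,16],[15,0],[33,16],[38,20],[45,19],[46,0]]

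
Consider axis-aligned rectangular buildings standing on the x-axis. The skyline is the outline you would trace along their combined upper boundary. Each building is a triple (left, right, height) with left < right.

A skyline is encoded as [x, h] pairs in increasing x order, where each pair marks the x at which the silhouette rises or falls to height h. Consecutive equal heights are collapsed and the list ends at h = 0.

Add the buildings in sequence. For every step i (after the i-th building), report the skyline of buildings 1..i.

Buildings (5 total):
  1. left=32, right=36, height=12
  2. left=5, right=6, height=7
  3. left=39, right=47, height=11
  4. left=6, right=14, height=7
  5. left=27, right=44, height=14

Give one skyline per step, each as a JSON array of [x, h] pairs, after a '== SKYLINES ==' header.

== SKYLINES ==
[[32,12],[36,0]]
[[5,7],[6,0],[32,12],[36,0]]
[[5,7],[6,0],[32,12],[36,0],[39,11],[47,0]]
[[5,7],[14,0],[32,12],[36,0],[39,11],[47,0]]
[[5,7],[14,0],[27,14],[44,11],[47,0]]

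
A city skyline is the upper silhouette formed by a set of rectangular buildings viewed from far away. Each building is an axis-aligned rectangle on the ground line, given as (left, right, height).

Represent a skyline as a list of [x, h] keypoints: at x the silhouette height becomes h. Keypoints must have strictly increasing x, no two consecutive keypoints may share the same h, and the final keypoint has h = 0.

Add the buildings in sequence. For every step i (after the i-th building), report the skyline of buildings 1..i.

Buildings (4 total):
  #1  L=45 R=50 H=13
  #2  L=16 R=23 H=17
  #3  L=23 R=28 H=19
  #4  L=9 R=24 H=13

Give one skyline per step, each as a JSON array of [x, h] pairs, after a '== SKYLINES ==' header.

== SKYLINES ==
[[45,13],[50,0]]
[[16,17],[23,0],[45,13],[50,0]]
[[16,17],[23,19],[28,0],[45,13],[50,0]]
[[9,13],[16,17],[23,19],[28,0],[45,13],[50,0]]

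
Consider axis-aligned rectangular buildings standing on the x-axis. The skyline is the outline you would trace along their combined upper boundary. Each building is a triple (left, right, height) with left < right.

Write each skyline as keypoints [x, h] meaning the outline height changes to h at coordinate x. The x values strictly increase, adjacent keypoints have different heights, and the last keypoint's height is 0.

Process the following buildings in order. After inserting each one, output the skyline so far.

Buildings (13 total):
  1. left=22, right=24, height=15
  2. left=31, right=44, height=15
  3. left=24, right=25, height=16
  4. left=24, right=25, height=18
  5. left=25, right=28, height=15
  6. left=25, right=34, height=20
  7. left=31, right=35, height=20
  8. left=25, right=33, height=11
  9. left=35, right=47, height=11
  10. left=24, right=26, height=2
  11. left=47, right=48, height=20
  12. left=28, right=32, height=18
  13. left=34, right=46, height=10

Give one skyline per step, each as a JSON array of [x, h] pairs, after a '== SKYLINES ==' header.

== SKYLINES ==
[[22,15],[24,0]]
[[22,15],[24,0],[31,15],[44,0]]
[[22,15],[24,16],[25,0],[31,15],[44,0]]
[[22,15],[24,18],[25,0],[31,15],[44,0]]
[[22,15],[24,18],[25,15],[28,0],[31,15],[44,0]]
[[22,15],[24,18],[25,20],[34,15],[44,0]]
[[22,15],[24,18],[25,20],[35,15],[44,0]]
[[22,15],[24,18],[25,20],[35,15],[44,0]]
[[22,15],[24,18],[25,20],[35,15],[44,11],[47,0]]
[[22,15],[24,18],[25,20],[35,15],[44,11],[47,0]]
[[22,15],[24,18],[25,20],[35,15],[44,11],[47,20],[48,0]]
[[22,15],[24,18],[25,20],[35,15],[44,11],[47,20],[48,0]]
[[22,15],[24,18],[25,20],[35,15],[44,11],[47,20],[48,0]]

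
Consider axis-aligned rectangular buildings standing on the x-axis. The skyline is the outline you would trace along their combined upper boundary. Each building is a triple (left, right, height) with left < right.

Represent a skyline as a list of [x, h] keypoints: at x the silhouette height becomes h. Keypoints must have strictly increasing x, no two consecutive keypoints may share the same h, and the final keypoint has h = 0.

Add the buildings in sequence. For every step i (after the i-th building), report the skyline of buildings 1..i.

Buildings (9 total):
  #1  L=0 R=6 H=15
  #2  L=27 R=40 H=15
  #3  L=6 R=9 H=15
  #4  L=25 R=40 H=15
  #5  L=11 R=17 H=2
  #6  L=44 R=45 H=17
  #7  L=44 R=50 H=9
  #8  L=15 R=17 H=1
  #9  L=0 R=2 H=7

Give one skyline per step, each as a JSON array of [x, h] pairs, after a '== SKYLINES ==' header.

== SKYLINES ==
[[0,15],[6,0]]
[[0,15],[6,0],[27,15],[40,0]]
[[0,15],[9,0],[27,15],[40,0]]
[[0,15],[9,0],[25,15],[40,0]]
[[0,15],[9,0],[11,2],[17,0],[25,15],[40,0]]
[[0,15],[9,0],[11,2],[17,0],[25,15],[40,0],[44,17],[45,0]]
[[0,15],[9,0],[11,2],[17,0],[25,15],[40,0],[44,17],[45,9],[50,0]]
[[0,15],[9,0],[11,2],[17,0],[25,15],[40,0],[44,17],[45,9],[50,0]]
[[0,15],[9,0],[11,2],[17,0],[25,15],[40,0],[44,17],[45,9],[50,0]]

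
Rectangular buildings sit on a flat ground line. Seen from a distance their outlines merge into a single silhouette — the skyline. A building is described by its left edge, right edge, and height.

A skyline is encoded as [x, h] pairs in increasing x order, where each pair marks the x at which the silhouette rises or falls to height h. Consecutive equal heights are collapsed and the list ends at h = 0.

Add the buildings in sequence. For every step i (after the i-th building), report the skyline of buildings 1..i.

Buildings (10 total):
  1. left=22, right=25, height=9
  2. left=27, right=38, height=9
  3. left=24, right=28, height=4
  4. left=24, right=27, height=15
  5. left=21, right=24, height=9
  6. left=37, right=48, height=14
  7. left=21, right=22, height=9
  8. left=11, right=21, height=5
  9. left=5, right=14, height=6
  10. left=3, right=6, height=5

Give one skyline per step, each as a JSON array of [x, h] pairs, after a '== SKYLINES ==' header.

== SKYLINES ==
[[22,9],[25,0]]
[[22,9],[25,0],[27,9],[38,0]]
[[22,9],[25,4],[27,9],[38,0]]
[[22,9],[24,15],[27,9],[38,0]]
[[21,9],[24,15],[27,9],[38,0]]
[[21,9],[24,15],[27,9],[37,14],[48,0]]
[[21,9],[24,15],[27,9],[37,14],[48,0]]
[[11,5],[21,9],[24,15],[27,9],[37,14],[48,0]]
[[5,6],[14,5],[21,9],[24,15],[27,9],[37,14],[48,0]]
[[3,5],[5,6],[14,5],[21,9],[24,15],[27,9],[37,14],[48,0]]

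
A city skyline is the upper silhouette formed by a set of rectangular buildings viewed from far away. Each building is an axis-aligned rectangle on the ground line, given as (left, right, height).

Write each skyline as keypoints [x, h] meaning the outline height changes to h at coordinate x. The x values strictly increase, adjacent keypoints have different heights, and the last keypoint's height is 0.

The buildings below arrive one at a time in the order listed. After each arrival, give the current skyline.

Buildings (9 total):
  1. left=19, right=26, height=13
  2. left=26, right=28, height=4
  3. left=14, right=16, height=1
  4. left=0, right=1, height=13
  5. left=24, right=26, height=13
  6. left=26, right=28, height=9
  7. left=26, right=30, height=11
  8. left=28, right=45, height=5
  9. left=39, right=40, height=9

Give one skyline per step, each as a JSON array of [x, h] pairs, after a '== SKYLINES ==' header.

== SKYLINES ==
[[19,13],[26,0]]
[[19,13],[26,4],[28,0]]
[[14,1],[16,0],[19,13],[26,4],[28,0]]
[[0,13],[1,0],[14,1],[16,0],[19,13],[26,4],[28,0]]
[[0,13],[1,0],[14,1],[16,0],[19,13],[26,4],[28,0]]
[[0,13],[1,0],[14,1],[16,0],[19,13],[26,9],[28,0]]
[[0,13],[1,0],[14,1],[16,0],[19,13],[26,11],[30,0]]
[[0,13],[1,0],[14,1],[16,0],[19,13],[26,11],[30,5],[45,0]]
[[0,13],[1,0],[14,1],[16,0],[19,13],[26,11],[30,5],[39,9],[40,5],[45,0]]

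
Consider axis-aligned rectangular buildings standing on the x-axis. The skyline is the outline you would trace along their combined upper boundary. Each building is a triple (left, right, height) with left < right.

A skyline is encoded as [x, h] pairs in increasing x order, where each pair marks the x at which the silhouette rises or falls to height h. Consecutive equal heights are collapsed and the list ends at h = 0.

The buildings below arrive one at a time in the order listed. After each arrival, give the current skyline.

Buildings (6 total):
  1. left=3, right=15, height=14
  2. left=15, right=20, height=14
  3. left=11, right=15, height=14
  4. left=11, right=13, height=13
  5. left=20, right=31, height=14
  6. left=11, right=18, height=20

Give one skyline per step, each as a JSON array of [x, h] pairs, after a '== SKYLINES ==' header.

== SKYLINES ==
[[3,14],[15,0]]
[[3,14],[20,0]]
[[3,14],[20,0]]
[[3,14],[20,0]]
[[3,14],[31,0]]
[[3,14],[11,20],[18,14],[31,0]]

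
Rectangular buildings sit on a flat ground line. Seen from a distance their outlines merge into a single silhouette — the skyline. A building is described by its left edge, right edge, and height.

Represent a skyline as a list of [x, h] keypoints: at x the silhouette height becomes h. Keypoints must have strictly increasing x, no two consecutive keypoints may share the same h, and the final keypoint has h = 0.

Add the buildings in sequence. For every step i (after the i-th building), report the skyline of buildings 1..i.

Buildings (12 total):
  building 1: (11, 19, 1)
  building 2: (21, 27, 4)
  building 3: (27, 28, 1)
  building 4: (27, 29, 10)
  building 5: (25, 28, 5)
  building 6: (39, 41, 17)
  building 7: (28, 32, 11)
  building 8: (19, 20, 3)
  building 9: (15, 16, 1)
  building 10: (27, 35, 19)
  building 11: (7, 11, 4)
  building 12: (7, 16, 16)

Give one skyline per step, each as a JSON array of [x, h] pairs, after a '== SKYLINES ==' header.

== SKYLINES ==
[[11,1],[19,0]]
[[11,1],[19,0],[21,4],[27,0]]
[[11,1],[19,0],[21,4],[27,1],[28,0]]
[[11,1],[19,0],[21,4],[27,10],[29,0]]
[[11,1],[19,0],[21,4],[25,5],[27,10],[29,0]]
[[11,1],[19,0],[21,4],[25,5],[27,10],[29,0],[39,17],[41,0]]
[[11,1],[19,0],[21,4],[25,5],[27,10],[28,11],[32,0],[39,17],[41,0]]
[[11,1],[19,3],[20,0],[21,4],[25,5],[27,10],[28,11],[32,0],[39,17],[41,0]]
[[11,1],[19,3],[20,0],[21,4],[25,5],[27,10],[28,11],[32,0],[39,17],[41,0]]
[[11,1],[19,3],[20,0],[21,4],[25,5],[27,19],[35,0],[39,17],[41,0]]
[[7,4],[11,1],[19,3],[20,0],[21,4],[25,5],[27,19],[35,0],[39,17],[41,0]]
[[7,16],[16,1],[19,3],[20,0],[21,4],[25,5],[27,19],[35,0],[39,17],[41,0]]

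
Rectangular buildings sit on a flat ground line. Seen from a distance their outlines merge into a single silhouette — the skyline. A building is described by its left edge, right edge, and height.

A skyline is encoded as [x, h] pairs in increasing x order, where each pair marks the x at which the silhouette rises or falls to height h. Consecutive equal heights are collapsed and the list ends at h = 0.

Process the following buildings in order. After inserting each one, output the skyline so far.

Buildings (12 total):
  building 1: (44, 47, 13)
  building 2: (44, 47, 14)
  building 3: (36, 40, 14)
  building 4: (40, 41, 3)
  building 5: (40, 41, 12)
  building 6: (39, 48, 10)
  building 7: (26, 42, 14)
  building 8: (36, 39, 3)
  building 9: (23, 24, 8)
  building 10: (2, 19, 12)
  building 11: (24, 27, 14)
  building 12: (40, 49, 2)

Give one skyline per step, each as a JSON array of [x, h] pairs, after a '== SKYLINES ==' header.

== SKYLINES ==
[[44,13],[47,0]]
[[44,14],[47,0]]
[[36,14],[40,0],[44,14],[47,0]]
[[36,14],[40,3],[41,0],[44,14],[47,0]]
[[36,14],[40,12],[41,0],[44,14],[47,0]]
[[36,14],[40,12],[41,10],[44,14],[47,10],[48,0]]
[[26,14],[42,10],[44,14],[47,10],[48,0]]
[[26,14],[42,10],[44,14],[47,10],[48,0]]
[[23,8],[24,0],[26,14],[42,10],[44,14],[47,10],[48,0]]
[[2,12],[19,0],[23,8],[24,0],[26,14],[42,10],[44,14],[47,10],[48,0]]
[[2,12],[19,0],[23,8],[24,14],[42,10],[44,14],[47,10],[48,0]]
[[2,12],[19,0],[23,8],[24,14],[42,10],[44,14],[47,10],[48,2],[49,0]]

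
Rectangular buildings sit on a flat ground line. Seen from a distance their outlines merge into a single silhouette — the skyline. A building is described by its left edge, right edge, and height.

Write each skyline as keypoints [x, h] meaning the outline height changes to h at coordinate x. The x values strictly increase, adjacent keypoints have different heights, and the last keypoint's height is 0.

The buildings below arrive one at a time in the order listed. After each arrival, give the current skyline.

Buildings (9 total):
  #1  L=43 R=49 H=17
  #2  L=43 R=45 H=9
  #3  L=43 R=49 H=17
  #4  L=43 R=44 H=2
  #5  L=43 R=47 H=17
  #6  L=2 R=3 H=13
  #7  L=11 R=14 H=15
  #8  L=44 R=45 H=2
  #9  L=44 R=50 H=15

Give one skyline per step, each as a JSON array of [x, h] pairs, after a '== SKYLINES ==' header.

== SKYLINES ==
[[43,17],[49,0]]
[[43,17],[49,0]]
[[43,17],[49,0]]
[[43,17],[49,0]]
[[43,17],[49,0]]
[[2,13],[3,0],[43,17],[49,0]]
[[2,13],[3,0],[11,15],[14,0],[43,17],[49,0]]
[[2,13],[3,0],[11,15],[14,0],[43,17],[49,0]]
[[2,13],[3,0],[11,15],[14,0],[43,17],[49,15],[50,0]]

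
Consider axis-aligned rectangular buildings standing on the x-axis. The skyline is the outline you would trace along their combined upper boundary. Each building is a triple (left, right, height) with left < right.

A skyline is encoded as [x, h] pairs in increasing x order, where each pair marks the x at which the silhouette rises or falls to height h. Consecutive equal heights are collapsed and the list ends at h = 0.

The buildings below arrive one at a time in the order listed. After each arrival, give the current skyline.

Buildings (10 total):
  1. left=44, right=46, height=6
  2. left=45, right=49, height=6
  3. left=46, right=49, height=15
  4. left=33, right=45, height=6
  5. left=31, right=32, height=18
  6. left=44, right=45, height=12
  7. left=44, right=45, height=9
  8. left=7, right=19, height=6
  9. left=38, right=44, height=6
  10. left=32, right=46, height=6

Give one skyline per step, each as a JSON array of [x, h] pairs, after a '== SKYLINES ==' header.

== SKYLINES ==
[[44,6],[46,0]]
[[44,6],[49,0]]
[[44,6],[46,15],[49,0]]
[[33,6],[46,15],[49,0]]
[[31,18],[32,0],[33,6],[46,15],[49,0]]
[[31,18],[32,0],[33,6],[44,12],[45,6],[46,15],[49,0]]
[[31,18],[32,0],[33,6],[44,12],[45,6],[46,15],[49,0]]
[[7,6],[19,0],[31,18],[32,0],[33,6],[44,12],[45,6],[46,15],[49,0]]
[[7,6],[19,0],[31,18],[32,0],[33,6],[44,12],[45,6],[46,15],[49,0]]
[[7,6],[19,0],[31,18],[32,6],[44,12],[45,6],[46,15],[49,0]]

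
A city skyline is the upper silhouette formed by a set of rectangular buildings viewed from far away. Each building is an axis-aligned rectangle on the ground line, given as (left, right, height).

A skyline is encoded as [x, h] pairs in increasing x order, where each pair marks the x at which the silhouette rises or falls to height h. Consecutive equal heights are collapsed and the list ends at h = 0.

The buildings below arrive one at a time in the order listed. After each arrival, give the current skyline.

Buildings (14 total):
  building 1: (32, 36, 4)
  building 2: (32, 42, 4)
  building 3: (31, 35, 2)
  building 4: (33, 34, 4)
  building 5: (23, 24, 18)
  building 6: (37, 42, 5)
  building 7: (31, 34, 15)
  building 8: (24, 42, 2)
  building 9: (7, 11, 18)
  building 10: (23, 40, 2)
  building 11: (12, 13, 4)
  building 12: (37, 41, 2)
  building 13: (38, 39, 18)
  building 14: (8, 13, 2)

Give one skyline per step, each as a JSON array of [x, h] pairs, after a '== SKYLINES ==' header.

== SKYLINES ==
[[32,4],[36,0]]
[[32,4],[42,0]]
[[31,2],[32,4],[42,0]]
[[31,2],[32,4],[42,0]]
[[23,18],[24,0],[31,2],[32,4],[42,0]]
[[23,18],[24,0],[31,2],[32,4],[37,5],[42,0]]
[[23,18],[24,0],[31,15],[34,4],[37,5],[42,0]]
[[23,18],[24,2],[31,15],[34,4],[37,5],[42,0]]
[[7,18],[11,0],[23,18],[24,2],[31,15],[34,4],[37,5],[42,0]]
[[7,18],[11,0],[23,18],[24,2],[31,15],[34,4],[37,5],[42,0]]
[[7,18],[11,0],[12,4],[13,0],[23,18],[24,2],[31,15],[34,4],[37,5],[42,0]]
[[7,18],[11,0],[12,4],[13,0],[23,18],[24,2],[31,15],[34,4],[37,5],[42,0]]
[[7,18],[11,0],[12,4],[13,0],[23,18],[24,2],[31,15],[34,4],[37,5],[38,18],[39,5],[42,0]]
[[7,18],[11,2],[12,4],[13,0],[23,18],[24,2],[31,15],[34,4],[37,5],[38,18],[39,5],[42,0]]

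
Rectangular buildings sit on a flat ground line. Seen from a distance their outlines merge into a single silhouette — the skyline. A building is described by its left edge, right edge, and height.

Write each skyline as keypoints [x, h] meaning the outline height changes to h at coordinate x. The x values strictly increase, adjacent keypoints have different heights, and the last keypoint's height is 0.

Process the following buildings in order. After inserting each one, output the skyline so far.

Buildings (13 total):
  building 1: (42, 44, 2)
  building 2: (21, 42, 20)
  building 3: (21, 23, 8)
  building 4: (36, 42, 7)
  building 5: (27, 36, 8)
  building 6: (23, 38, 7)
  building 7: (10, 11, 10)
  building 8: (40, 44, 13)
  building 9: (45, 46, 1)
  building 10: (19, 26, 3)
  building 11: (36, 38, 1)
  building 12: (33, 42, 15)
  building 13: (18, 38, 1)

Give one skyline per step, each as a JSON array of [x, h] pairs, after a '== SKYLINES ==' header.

== SKYLINES ==
[[42,2],[44,0]]
[[21,20],[42,2],[44,0]]
[[21,20],[42,2],[44,0]]
[[21,20],[42,2],[44,0]]
[[21,20],[42,2],[44,0]]
[[21,20],[42,2],[44,0]]
[[10,10],[11,0],[21,20],[42,2],[44,0]]
[[10,10],[11,0],[21,20],[42,13],[44,0]]
[[10,10],[11,0],[21,20],[42,13],[44,0],[45,1],[46,0]]
[[10,10],[11,0],[19,3],[21,20],[42,13],[44,0],[45,1],[46,0]]
[[10,10],[11,0],[19,3],[21,20],[42,13],[44,0],[45,1],[46,0]]
[[10,10],[11,0],[19,3],[21,20],[42,13],[44,0],[45,1],[46,0]]
[[10,10],[11,0],[18,1],[19,3],[21,20],[42,13],[44,0],[45,1],[46,0]]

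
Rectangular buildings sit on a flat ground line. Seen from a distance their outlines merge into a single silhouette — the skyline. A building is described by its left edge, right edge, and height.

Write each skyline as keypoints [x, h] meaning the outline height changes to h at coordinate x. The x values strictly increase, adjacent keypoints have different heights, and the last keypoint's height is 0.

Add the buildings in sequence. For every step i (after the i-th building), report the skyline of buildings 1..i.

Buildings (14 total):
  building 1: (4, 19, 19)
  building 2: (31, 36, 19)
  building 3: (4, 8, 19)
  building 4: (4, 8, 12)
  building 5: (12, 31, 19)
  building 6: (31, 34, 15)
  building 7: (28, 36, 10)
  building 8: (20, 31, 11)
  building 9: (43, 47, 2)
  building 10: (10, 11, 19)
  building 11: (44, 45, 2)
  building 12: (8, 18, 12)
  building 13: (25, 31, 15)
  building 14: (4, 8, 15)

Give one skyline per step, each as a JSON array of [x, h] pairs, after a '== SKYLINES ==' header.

== SKYLINES ==
[[4,19],[19,0]]
[[4,19],[19,0],[31,19],[36,0]]
[[4,19],[19,0],[31,19],[36,0]]
[[4,19],[19,0],[31,19],[36,0]]
[[4,19],[36,0]]
[[4,19],[36,0]]
[[4,19],[36,0]]
[[4,19],[36,0]]
[[4,19],[36,0],[43,2],[47,0]]
[[4,19],[36,0],[43,2],[47,0]]
[[4,19],[36,0],[43,2],[47,0]]
[[4,19],[36,0],[43,2],[47,0]]
[[4,19],[36,0],[43,2],[47,0]]
[[4,19],[36,0],[43,2],[47,0]]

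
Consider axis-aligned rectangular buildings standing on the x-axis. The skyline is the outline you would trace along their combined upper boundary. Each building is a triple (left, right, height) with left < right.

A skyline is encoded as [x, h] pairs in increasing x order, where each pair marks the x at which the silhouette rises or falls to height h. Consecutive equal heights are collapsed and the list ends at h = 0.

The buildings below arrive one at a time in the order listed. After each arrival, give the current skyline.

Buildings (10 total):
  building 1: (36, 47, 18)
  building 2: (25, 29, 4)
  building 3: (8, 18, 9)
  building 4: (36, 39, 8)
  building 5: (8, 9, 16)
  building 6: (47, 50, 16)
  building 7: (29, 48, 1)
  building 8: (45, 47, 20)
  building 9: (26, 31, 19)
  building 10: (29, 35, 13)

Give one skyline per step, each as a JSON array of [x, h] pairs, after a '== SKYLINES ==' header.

== SKYLINES ==
[[36,18],[47,0]]
[[25,4],[29,0],[36,18],[47,0]]
[[8,9],[18,0],[25,4],[29,0],[36,18],[47,0]]
[[8,9],[18,0],[25,4],[29,0],[36,18],[47,0]]
[[8,16],[9,9],[18,0],[25,4],[29,0],[36,18],[47,0]]
[[8,16],[9,9],[18,0],[25,4],[29,0],[36,18],[47,16],[50,0]]
[[8,16],[9,9],[18,0],[25,4],[29,1],[36,18],[47,16],[50,0]]
[[8,16],[9,9],[18,0],[25,4],[29,1],[36,18],[45,20],[47,16],[50,0]]
[[8,16],[9,9],[18,0],[25,4],[26,19],[31,1],[36,18],[45,20],[47,16],[50,0]]
[[8,16],[9,9],[18,0],[25,4],[26,19],[31,13],[35,1],[36,18],[45,20],[47,16],[50,0]]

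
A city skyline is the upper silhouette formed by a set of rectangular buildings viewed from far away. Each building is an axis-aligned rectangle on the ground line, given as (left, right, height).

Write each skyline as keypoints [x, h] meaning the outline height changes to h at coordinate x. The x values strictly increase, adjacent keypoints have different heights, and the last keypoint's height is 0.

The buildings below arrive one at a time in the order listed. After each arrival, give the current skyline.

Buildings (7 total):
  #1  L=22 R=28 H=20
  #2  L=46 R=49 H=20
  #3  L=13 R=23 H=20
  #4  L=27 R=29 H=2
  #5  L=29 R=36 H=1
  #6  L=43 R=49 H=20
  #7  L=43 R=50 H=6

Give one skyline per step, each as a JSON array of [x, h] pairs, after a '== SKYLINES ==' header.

== SKYLINES ==
[[22,20],[28,0]]
[[22,20],[28,0],[46,20],[49,0]]
[[13,20],[28,0],[46,20],[49,0]]
[[13,20],[28,2],[29,0],[46,20],[49,0]]
[[13,20],[28,2],[29,1],[36,0],[46,20],[49,0]]
[[13,20],[28,2],[29,1],[36,0],[43,20],[49,0]]
[[13,20],[28,2],[29,1],[36,0],[43,20],[49,6],[50,0]]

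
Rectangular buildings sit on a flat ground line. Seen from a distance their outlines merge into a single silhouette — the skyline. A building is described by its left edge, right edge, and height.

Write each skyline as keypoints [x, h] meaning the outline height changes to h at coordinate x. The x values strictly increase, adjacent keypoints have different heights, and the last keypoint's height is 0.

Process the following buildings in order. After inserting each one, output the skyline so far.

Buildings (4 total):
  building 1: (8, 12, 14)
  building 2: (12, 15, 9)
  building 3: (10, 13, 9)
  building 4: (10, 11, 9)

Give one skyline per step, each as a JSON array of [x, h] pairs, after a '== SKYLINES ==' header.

== SKYLINES ==
[[8,14],[12,0]]
[[8,14],[12,9],[15,0]]
[[8,14],[12,9],[15,0]]
[[8,14],[12,9],[15,0]]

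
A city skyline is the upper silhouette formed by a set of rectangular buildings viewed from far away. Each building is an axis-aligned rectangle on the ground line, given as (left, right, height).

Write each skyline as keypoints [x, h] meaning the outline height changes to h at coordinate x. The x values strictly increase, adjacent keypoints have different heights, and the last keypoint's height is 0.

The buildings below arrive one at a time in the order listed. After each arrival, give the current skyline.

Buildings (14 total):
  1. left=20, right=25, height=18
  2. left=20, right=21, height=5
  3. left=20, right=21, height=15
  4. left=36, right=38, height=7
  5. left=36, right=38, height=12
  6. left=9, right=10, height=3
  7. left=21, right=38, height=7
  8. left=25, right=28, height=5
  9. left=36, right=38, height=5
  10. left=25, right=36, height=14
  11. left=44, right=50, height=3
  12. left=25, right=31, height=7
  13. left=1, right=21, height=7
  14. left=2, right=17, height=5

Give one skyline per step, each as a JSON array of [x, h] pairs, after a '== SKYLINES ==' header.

== SKYLINES ==
[[20,18],[25,0]]
[[20,18],[25,0]]
[[20,18],[25,0]]
[[20,18],[25,0],[36,7],[38,0]]
[[20,18],[25,0],[36,12],[38,0]]
[[9,3],[10,0],[20,18],[25,0],[36,12],[38,0]]
[[9,3],[10,0],[20,18],[25,7],[36,12],[38,0]]
[[9,3],[10,0],[20,18],[25,7],[36,12],[38,0]]
[[9,3],[10,0],[20,18],[25,7],[36,12],[38,0]]
[[9,3],[10,0],[20,18],[25,14],[36,12],[38,0]]
[[9,3],[10,0],[20,18],[25,14],[36,12],[38,0],[44,3],[50,0]]
[[9,3],[10,0],[20,18],[25,14],[36,12],[38,0],[44,3],[50,0]]
[[1,7],[20,18],[25,14],[36,12],[38,0],[44,3],[50,0]]
[[1,7],[20,18],[25,14],[36,12],[38,0],[44,3],[50,0]]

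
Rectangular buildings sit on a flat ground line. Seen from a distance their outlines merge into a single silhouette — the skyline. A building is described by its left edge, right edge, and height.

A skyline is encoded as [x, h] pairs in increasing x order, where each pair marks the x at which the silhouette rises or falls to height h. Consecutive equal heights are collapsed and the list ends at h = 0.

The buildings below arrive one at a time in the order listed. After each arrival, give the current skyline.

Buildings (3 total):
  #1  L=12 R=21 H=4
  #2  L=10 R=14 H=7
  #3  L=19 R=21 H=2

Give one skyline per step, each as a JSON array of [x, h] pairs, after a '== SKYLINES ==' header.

== SKYLINES ==
[[12,4],[21,0]]
[[10,7],[14,4],[21,0]]
[[10,7],[14,4],[21,0]]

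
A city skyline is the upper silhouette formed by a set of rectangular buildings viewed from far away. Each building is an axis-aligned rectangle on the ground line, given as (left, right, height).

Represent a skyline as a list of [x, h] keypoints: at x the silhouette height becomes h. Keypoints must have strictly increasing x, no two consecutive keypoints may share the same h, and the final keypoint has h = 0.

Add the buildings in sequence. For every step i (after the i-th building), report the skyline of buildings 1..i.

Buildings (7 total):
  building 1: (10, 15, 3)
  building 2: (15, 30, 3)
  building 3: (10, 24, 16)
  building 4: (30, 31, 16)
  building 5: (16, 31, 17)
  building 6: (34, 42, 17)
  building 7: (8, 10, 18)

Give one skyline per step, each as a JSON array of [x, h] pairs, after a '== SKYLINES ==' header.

== SKYLINES ==
[[10,3],[15,0]]
[[10,3],[30,0]]
[[10,16],[24,3],[30,0]]
[[10,16],[24,3],[30,16],[31,0]]
[[10,16],[16,17],[31,0]]
[[10,16],[16,17],[31,0],[34,17],[42,0]]
[[8,18],[10,16],[16,17],[31,0],[34,17],[42,0]]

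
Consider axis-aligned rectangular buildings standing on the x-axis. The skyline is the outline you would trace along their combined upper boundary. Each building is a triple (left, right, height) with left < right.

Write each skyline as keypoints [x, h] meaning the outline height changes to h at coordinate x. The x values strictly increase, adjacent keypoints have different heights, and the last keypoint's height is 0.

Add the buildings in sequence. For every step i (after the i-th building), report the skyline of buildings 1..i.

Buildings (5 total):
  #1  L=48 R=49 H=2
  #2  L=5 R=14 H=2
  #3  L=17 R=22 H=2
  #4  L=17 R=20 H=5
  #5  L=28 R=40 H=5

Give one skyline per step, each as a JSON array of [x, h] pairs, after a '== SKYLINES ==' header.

== SKYLINES ==
[[48,2],[49,0]]
[[5,2],[14,0],[48,2],[49,0]]
[[5,2],[14,0],[17,2],[22,0],[48,2],[49,0]]
[[5,2],[14,0],[17,5],[20,2],[22,0],[48,2],[49,0]]
[[5,2],[14,0],[17,5],[20,2],[22,0],[28,5],[40,0],[48,2],[49,0]]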